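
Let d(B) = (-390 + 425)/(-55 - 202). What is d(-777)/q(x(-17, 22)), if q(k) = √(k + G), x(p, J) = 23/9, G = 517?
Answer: -15*√1169/85838 ≈ -0.0059747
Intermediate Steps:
x(p, J) = 23/9 (x(p, J) = 23*(⅑) = 23/9)
d(B) = -35/257 (d(B) = 35/(-257) = 35*(-1/257) = -35/257)
q(k) = √(517 + k) (q(k) = √(k + 517) = √(517 + k))
d(-777)/q(x(-17, 22)) = -35/(257*√(517 + 23/9)) = -35*3*√1169/2338/257 = -15*√1169/85838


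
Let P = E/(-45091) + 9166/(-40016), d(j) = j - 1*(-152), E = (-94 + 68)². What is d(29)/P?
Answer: -163294711768/220177461 ≈ -741.65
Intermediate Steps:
E = 676 (E = (-26)² = 676)
d(j) = 152 + j (d(j) = j + 152 = 152 + j)
P = -220177461/902180728 (P = 676/(-45091) + 9166/(-40016) = 676*(-1/45091) + 9166*(-1/40016) = -676/45091 - 4583/20008 = -220177461/902180728 ≈ -0.24405)
d(29)/P = (152 + 29)/(-220177461/902180728) = 181*(-902180728/220177461) = -163294711768/220177461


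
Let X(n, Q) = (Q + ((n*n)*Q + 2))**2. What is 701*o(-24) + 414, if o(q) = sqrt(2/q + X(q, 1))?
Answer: 414 + 701*sqrt(12068673)/6 ≈ 4.0629e+5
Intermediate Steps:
X(n, Q) = (2 + Q + Q*n**2)**2 (X(n, Q) = (Q + (n**2*Q + 2))**2 = (Q + (Q*n**2 + 2))**2 = (Q + (2 + Q*n**2))**2 = (2 + Q + Q*n**2)**2)
o(q) = sqrt((3 + q**2)**2 + 2/q) (o(q) = sqrt(2/q + (2 + 1 + 1*q**2)**2) = sqrt(2/q + (2 + 1 + q**2)**2) = sqrt(2/q + (3 + q**2)**2) = sqrt((3 + q**2)**2 + 2/q))
701*o(-24) + 414 = 701*sqrt((3 + (-24)**2)**2 + 2/(-24)) + 414 = 701*sqrt((3 + 576)**2 + 2*(-1/24)) + 414 = 701*sqrt(579**2 - 1/12) + 414 = 701*sqrt(335241 - 1/12) + 414 = 701*sqrt(4022891/12) + 414 = 701*(sqrt(12068673)/6) + 414 = 701*sqrt(12068673)/6 + 414 = 414 + 701*sqrt(12068673)/6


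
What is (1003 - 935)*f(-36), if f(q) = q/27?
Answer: -272/3 ≈ -90.667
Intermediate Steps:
f(q) = q/27 (f(q) = q*(1/27) = q/27)
(1003 - 935)*f(-36) = (1003 - 935)*((1/27)*(-36)) = 68*(-4/3) = -272/3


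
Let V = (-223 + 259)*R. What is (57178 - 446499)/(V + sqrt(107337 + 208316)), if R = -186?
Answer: 2606893416/44520763 + 389321*sqrt(315653)/44520763 ≈ 63.468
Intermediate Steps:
V = -6696 (V = (-223 + 259)*(-186) = 36*(-186) = -6696)
(57178 - 446499)/(V + sqrt(107337 + 208316)) = (57178 - 446499)/(-6696 + sqrt(107337 + 208316)) = -389321/(-6696 + sqrt(315653))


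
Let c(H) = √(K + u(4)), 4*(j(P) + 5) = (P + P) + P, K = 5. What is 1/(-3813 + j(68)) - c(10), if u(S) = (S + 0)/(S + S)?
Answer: -1/3767 - √22/2 ≈ -2.3455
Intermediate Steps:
u(S) = ½ (u(S) = S/((2*S)) = S*(1/(2*S)) = ½)
j(P) = -5 + 3*P/4 (j(P) = -5 + ((P + P) + P)/4 = -5 + (2*P + P)/4 = -5 + (3*P)/4 = -5 + 3*P/4)
c(H) = √22/2 (c(H) = √(5 + ½) = √(11/2) = √22/2)
1/(-3813 + j(68)) - c(10) = 1/(-3813 + (-5 + (¾)*68)) - √22/2 = 1/(-3813 + (-5 + 51)) - √22/2 = 1/(-3813 + 46) - √22/2 = 1/(-3767) - √22/2 = -1/3767 - √22/2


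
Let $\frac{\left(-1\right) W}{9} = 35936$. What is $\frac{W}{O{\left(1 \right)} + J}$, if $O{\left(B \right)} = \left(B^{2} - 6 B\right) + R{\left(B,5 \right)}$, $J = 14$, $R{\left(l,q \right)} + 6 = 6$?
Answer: $-35936$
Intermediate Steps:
$W = -323424$ ($W = \left(-9\right) 35936 = -323424$)
$R{\left(l,q \right)} = 0$ ($R{\left(l,q \right)} = -6 + 6 = 0$)
$O{\left(B \right)} = B^{2} - 6 B$ ($O{\left(B \right)} = \left(B^{2} - 6 B\right) + 0 = B^{2} - 6 B$)
$\frac{W}{O{\left(1 \right)} + J} = \frac{1}{1 \left(-6 + 1\right) + 14} \left(-323424\right) = \frac{1}{1 \left(-5\right) + 14} \left(-323424\right) = \frac{1}{-5 + 14} \left(-323424\right) = \frac{1}{9} \left(-323424\right) = -35936$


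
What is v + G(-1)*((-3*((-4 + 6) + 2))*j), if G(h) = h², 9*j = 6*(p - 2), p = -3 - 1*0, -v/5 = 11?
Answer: -15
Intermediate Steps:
v = -55 (v = -5*11 = -55)
p = -3 (p = -3 + 0 = -3)
j = -10/3 (j = (6*(-3 - 2))/9 = (6*(-5))/9 = (⅑)*(-30) = -10/3 ≈ -3.3333)
v + G(-1)*((-3*((-4 + 6) + 2))*j) = -55 + (-1)²*(-3*((-4 + 6) + 2)*(-10/3)) = -55 + 1*(-3*(2 + 2)*(-10/3)) = -55 + 1*(-3*4*(-10/3)) = -55 + 1*(-12*(-10/3)) = -55 + 1*40 = -55 + 40 = -15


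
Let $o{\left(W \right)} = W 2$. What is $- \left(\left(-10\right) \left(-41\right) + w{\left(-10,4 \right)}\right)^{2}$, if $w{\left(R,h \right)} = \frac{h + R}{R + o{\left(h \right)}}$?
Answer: $-170569$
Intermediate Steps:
$o{\left(W \right)} = 2 W$
$w{\left(R,h \right)} = \frac{R + h}{R + 2 h}$ ($w{\left(R,h \right)} = \frac{h + R}{R + 2 h} = \frac{R + h}{R + 2 h}$)
$- \left(\left(-10\right) \left(-41\right) + w{\left(-10,4 \right)}\right)^{2} = - \left(\left(-10\right) \left(-41\right) + \frac{-10 + 4}{-10 + 2 \cdot 4}\right)^{2} = - \left(410 + \frac{1}{-10 + 8} \left(-6\right)\right)^{2} = - \left(410 + \frac{1}{-2} \left(-6\right)\right)^{2} = - \left(410 - -3\right)^{2} = - \left(410 + 3\right)^{2} = - 413^{2} = \left(-1\right) 170569 = -170569$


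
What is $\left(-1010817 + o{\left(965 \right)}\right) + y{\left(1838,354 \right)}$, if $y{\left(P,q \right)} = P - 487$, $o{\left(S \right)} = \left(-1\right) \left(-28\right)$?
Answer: $-1009438$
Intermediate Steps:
$o{\left(S \right)} = 28$
$y{\left(P,q \right)} = -487 + P$
$\left(-1010817 + o{\left(965 \right)}\right) + y{\left(1838,354 \right)} = \left(-1010817 + 28\right) + \left(-487 + 1838\right) = -1010789 + 1351 = -1009438$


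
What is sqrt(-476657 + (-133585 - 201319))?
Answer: I*sqrt(811561) ≈ 900.87*I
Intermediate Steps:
sqrt(-476657 + (-133585 - 201319)) = sqrt(-476657 - 334904) = sqrt(-811561) = I*sqrt(811561)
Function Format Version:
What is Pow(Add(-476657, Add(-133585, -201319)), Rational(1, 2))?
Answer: Mul(I, Pow(811561, Rational(1, 2))) ≈ Mul(900.87, I)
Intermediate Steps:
Pow(Add(-476657, Add(-133585, -201319)), Rational(1, 2)) = Pow(Add(-476657, -334904), Rational(1, 2)) = Pow(-811561, Rational(1, 2)) = Mul(I, Pow(811561, Rational(1, 2)))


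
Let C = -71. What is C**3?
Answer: -357911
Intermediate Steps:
C**3 = (-71)**3 = -357911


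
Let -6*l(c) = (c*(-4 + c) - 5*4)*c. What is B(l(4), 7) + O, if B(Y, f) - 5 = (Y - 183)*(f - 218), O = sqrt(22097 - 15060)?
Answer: 107414/3 + sqrt(7037) ≈ 35889.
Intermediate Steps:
O = sqrt(7037) ≈ 83.887
l(c) = -c*(-20 + c*(-4 + c))/6 (l(c) = -(c*(-4 + c) - 5*4)*c/6 = -(c*(-4 + c) - 20)*c/6 = -(-20 + c*(-4 + c))*c/6 = -c*(-20 + c*(-4 + c))/6)
B(Y, f) = 5 + (-218 + f)*(-183 + Y) (B(Y, f) = 5 + (Y - 183)*(f - 218) = 5 + (-183 + Y)*(-218 + f) = 5 + (-218 + f)*(-183 + Y))
B(l(4), 7) + O = (39899 - 109*4*(20 - 1*4**2 + 4*4)/3 - 183*7 + ((1/6)*4*(20 - 1*4**2 + 4*4))*7) + sqrt(7037) = (39899 - 109*4*(20 - 1*16 + 16)/3 - 1281 + ((1/6)*4*(20 - 1*16 + 16))*7) + sqrt(7037) = (39899 - 109*4*(20 - 16 + 16)/3 - 1281 + ((1/6)*4*(20 - 16 + 16))*7) + sqrt(7037) = (39899 - 109*4*20/3 - 1281 + ((1/6)*4*20)*7) + sqrt(7037) = (39899 - 218*40/3 - 1281 + (40/3)*7) + sqrt(7037) = (39899 - 8720/3 - 1281 + 280/3) + sqrt(7037) = 107414/3 + sqrt(7037)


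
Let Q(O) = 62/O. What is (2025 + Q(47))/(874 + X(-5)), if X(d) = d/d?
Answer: 95237/41125 ≈ 2.3158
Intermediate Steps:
X(d) = 1
(2025 + Q(47))/(874 + X(-5)) = (2025 + 62/47)/(874 + 1) = (2025 + 62*(1/47))/875 = (2025 + 62/47)*(1/875) = (95237/47)*(1/875) = 95237/41125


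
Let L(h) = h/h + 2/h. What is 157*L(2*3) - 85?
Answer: 373/3 ≈ 124.33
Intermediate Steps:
L(h) = 1 + 2/h
157*L(2*3) - 85 = 157*((2 + 2*3)/((2*3))) - 85 = 157*((2 + 6)/6) - 85 = 157*((⅙)*8) - 85 = 157*(4/3) - 85 = 628/3 - 85 = 373/3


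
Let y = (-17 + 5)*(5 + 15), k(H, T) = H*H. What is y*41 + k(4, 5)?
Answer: -9824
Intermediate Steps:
k(H, T) = H²
y = -240 (y = -12*20 = -240)
y*41 + k(4, 5) = -240*41 + 4² = -9840 + 16 = -9824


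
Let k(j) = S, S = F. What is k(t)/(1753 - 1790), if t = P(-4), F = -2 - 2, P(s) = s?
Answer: 4/37 ≈ 0.10811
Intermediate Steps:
F = -4
S = -4
t = -4
k(j) = -4
k(t)/(1753 - 1790) = -4/(1753 - 1790) = -4/(-37) = -1/37*(-4) = 4/37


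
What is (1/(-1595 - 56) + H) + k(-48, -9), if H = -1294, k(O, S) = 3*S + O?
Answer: -2260220/1651 ≈ -1369.0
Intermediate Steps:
k(O, S) = O + 3*S
(1/(-1595 - 56) + H) + k(-48, -9) = (1/(-1595 - 56) - 1294) + (-48 + 3*(-9)) = (1/(-1651) - 1294) + (-48 - 27) = (-1/1651 - 1294) - 75 = -2136395/1651 - 75 = -2260220/1651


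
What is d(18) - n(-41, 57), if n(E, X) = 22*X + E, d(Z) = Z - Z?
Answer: -1213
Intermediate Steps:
d(Z) = 0
n(E, X) = E + 22*X
d(18) - n(-41, 57) = 0 - (-41 + 22*57) = 0 - (-41 + 1254) = 0 - 1*1213 = 0 - 1213 = -1213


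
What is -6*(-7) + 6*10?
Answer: 102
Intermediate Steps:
-6*(-7) + 6*10 = 42 + 60 = 102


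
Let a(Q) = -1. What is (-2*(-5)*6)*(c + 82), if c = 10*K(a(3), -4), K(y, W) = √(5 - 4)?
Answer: 5520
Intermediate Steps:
K(y, W) = 1 (K(y, W) = √1 = 1)
c = 10 (c = 10*1 = 10)
(-2*(-5)*6)*(c + 82) = (-2*(-5)*6)*(10 + 82) = (10*6)*92 = 60*92 = 5520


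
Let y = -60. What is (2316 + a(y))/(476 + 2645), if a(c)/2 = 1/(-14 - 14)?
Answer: 32423/43694 ≈ 0.74205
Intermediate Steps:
a(c) = -1/14 (a(c) = 2/(-14 - 14) = 2/(-28) = 2*(-1/28) = -1/14)
(2316 + a(y))/(476 + 2645) = (2316 - 1/14)/(476 + 2645) = (32423/14)/3121 = (32423/14)*(1/3121) = 32423/43694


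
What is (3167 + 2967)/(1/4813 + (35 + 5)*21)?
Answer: 29522942/4042921 ≈ 7.3024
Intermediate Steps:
(3167 + 2967)/(1/4813 + (35 + 5)*21) = 6134/(1/4813 + 40*21) = 6134/(1/4813 + 840) = 6134/(4042921/4813) = 6134*(4813/4042921) = 29522942/4042921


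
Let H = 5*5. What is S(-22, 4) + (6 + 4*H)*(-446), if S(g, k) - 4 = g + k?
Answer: -47290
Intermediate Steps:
H = 25
S(g, k) = 4 + g + k (S(g, k) = 4 + (g + k) = 4 + g + k)
S(-22, 4) + (6 + 4*H)*(-446) = (4 - 22 + 4) + (6 + 4*25)*(-446) = -14 + (6 + 100)*(-446) = -14 + 106*(-446) = -14 - 47276 = -47290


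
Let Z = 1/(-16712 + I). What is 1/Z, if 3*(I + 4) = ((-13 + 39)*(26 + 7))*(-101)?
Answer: -45602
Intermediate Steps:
I = -28890 (I = -4 + (((-13 + 39)*(26 + 7))*(-101))/3 = -4 + ((26*33)*(-101))/3 = -4 + (858*(-101))/3 = -4 + (⅓)*(-86658) = -4 - 28886 = -28890)
Z = -1/45602 (Z = 1/(-16712 - 28890) = 1/(-45602) = -1/45602 ≈ -2.1929e-5)
1/Z = 1/(-1/45602) = -45602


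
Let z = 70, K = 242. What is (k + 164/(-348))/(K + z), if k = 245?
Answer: 10637/13572 ≈ 0.78375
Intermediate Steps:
(k + 164/(-348))/(K + z) = (245 + 164/(-348))/(242 + 70) = (245 + 164*(-1/348))/312 = (245 - 41/87)*(1/312) = (21274/87)*(1/312) = 10637/13572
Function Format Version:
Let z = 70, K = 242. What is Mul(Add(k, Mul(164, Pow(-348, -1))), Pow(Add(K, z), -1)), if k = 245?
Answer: Rational(10637, 13572) ≈ 0.78375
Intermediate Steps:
Mul(Add(k, Mul(164, Pow(-348, -1))), Pow(Add(K, z), -1)) = Mul(Add(245, Mul(164, Pow(-348, -1))), Pow(Add(242, 70), -1)) = Mul(Add(245, Mul(164, Rational(-1, 348))), Pow(312, -1)) = Mul(Add(245, Rational(-41, 87)), Rational(1, 312)) = Mul(Rational(21274, 87), Rational(1, 312)) = Rational(10637, 13572)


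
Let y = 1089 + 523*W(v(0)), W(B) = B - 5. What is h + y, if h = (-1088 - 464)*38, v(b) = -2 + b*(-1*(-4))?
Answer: -61548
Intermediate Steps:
v(b) = -2 + 4*b (v(b) = -2 + b*4 = -2 + 4*b)
W(B) = -5 + B
y = -2572 (y = 1089 + 523*(-5 + (-2 + 4*0)) = 1089 + 523*(-5 + (-2 + 0)) = 1089 + 523*(-5 - 2) = 1089 + 523*(-7) = 1089 - 3661 = -2572)
h = -58976 (h = -1552*38 = -58976)
h + y = -58976 - 2572 = -61548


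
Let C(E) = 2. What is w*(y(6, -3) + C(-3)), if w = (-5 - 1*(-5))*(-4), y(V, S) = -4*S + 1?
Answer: 0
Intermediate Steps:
y(V, S) = 1 - 4*S
w = 0 (w = (-5 + 5)*(-4) = 0*(-4) = 0)
w*(y(6, -3) + C(-3)) = 0*((1 - 4*(-3)) + 2) = 0*((1 + 12) + 2) = 0*(13 + 2) = 0*15 = 0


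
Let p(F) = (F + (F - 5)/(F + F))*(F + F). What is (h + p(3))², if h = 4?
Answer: 400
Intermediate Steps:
p(F) = 2*F*(F + (-5 + F)/(2*F)) (p(F) = (F + (-5 + F)/((2*F)))*(2*F) = (F + (-5 + F)*(1/(2*F)))*(2*F) = (F + (-5 + F)/(2*F))*(2*F) = 2*F*(F + (-5 + F)/(2*F)))
(h + p(3))² = (4 + (-5 + 3 + 2*3²))² = (4 + (-5 + 3 + 2*9))² = (4 + (-5 + 3 + 18))² = (4 + 16)² = 20² = 400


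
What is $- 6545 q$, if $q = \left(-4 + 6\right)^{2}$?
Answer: $-26180$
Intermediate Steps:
$q = 4$ ($q = 2^{2} = 4$)
$- 6545 q = \left(-6545\right) 4 = -26180$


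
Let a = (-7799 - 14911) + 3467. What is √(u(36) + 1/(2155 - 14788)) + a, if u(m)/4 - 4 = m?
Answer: -19243 + √25534817607/12633 ≈ -19230.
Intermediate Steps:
u(m) = 16 + 4*m
a = -19243 (a = -22710 + 3467 = -19243)
√(u(36) + 1/(2155 - 14788)) + a = √((16 + 4*36) + 1/(2155 - 14788)) - 19243 = √((16 + 144) + 1/(-12633)) - 19243 = √(160 - 1/12633) - 19243 = √(2021279/12633) - 19243 = √25534817607/12633 - 19243 = -19243 + √25534817607/12633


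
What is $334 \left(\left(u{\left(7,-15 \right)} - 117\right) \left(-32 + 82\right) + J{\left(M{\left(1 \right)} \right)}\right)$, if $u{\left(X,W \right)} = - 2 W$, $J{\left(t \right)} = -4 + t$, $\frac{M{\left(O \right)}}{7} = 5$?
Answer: $-1442546$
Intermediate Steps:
$M{\left(O \right)} = 35$ ($M{\left(O \right)} = 7 \cdot 5 = 35$)
$334 \left(\left(u{\left(7,-15 \right)} - 117\right) \left(-32 + 82\right) + J{\left(M{\left(1 \right)} \right)}\right) = 334 \left(\left(\left(-2\right) \left(-15\right) - 117\right) \left(-32 + 82\right) + \left(-4 + 35\right)\right) = 334 \left(\left(30 - 117\right) 50 + 31\right) = 334 \left(\left(-87\right) 50 + 31\right) = 334 \left(-4350 + 31\right) = 334 \left(-4319\right) = -1442546$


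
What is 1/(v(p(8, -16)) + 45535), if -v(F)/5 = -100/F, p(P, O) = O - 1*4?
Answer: 1/45510 ≈ 2.1973e-5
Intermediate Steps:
p(P, O) = -4 + O (p(P, O) = O - 4 = -4 + O)
v(F) = 500/F (v(F) = -(-500)/F = 500/F)
1/(v(p(8, -16)) + 45535) = 1/(500/(-4 - 16) + 45535) = 1/(500/(-20) + 45535) = 1/(500*(-1/20) + 45535) = 1/(-25 + 45535) = 1/45510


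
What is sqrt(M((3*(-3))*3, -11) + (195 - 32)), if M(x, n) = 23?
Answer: sqrt(186) ≈ 13.638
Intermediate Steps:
sqrt(M((3*(-3))*3, -11) + (195 - 32)) = sqrt(23 + (195 - 32)) = sqrt(23 + 163) = sqrt(186)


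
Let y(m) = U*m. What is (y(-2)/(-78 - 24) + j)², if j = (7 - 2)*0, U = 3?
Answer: 1/289 ≈ 0.0034602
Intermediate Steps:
j = 0 (j = 5*0 = 0)
y(m) = 3*m
(y(-2)/(-78 - 24) + j)² = ((3*(-2))/(-78 - 24) + 0)² = (-6/(-102) + 0)² = (-6*(-1/102) + 0)² = (1/17 + 0)² = (1/17)² = 1/289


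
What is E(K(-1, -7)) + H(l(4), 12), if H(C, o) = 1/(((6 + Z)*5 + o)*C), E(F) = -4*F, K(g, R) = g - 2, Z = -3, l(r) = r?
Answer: 1297/108 ≈ 12.009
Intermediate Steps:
K(g, R) = -2 + g
H(C, o) = 1/(C*(15 + o)) (H(C, o) = 1/(((6 - 3)*5 + o)*C) = 1/((3*5 + o)*C) = 1/((15 + o)*C) = 1/(C*(15 + o)))
E(K(-1, -7)) + H(l(4), 12) = -4*(-2 - 1) + 1/(4*(15 + 12)) = -4*(-3) + (1/4)/27 = 12 + (1/4)*(1/27) = 12 + 1/108 = 1297/108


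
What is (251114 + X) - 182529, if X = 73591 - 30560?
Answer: 111616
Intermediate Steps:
X = 43031
(251114 + X) - 182529 = (251114 + 43031) - 182529 = 294145 - 182529 = 111616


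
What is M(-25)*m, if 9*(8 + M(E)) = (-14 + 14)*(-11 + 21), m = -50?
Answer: 400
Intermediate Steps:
M(E) = -8 (M(E) = -8 + ((-14 + 14)*(-11 + 21))/9 = -8 + (0*10)/9 = -8 + (⅑)*0 = -8 + 0 = -8)
M(-25)*m = -8*(-50) = 400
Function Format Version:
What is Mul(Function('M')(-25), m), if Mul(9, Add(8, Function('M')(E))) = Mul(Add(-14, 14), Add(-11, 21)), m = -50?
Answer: 400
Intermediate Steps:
Function('M')(E) = -8 (Function('M')(E) = Add(-8, Mul(Rational(1, 9), Mul(Add(-14, 14), Add(-11, 21)))) = Add(-8, Mul(Rational(1, 9), Mul(0, 10))) = Add(-8, Mul(Rational(1, 9), 0)) = Add(-8, 0) = -8)
Mul(Function('M')(-25), m) = Mul(-8, -50) = 400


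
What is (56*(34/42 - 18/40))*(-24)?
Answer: -2416/5 ≈ -483.20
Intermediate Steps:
(56*(34/42 - 18/40))*(-24) = (56*(34*(1/42) - 18*1/40))*(-24) = (56*(17/21 - 9/20))*(-24) = (56*(151/420))*(-24) = (302/15)*(-24) = -2416/5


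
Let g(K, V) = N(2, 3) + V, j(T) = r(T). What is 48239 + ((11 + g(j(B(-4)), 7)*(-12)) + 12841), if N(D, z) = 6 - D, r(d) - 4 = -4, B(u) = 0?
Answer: 60959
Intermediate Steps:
r(d) = 0 (r(d) = 4 - 4 = 0)
j(T) = 0
g(K, V) = 4 + V (g(K, V) = (6 - 1*2) + V = (6 - 2) + V = 4 + V)
48239 + ((11 + g(j(B(-4)), 7)*(-12)) + 12841) = 48239 + ((11 + (4 + 7)*(-12)) + 12841) = 48239 + ((11 + 11*(-12)) + 12841) = 48239 + ((11 - 132) + 12841) = 48239 + (-121 + 12841) = 48239 + 12720 = 60959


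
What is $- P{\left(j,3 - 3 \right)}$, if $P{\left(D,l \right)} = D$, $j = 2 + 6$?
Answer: $-8$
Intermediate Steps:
$j = 8$
$- P{\left(j,3 - 3 \right)} = \left(-1\right) 8 = -8$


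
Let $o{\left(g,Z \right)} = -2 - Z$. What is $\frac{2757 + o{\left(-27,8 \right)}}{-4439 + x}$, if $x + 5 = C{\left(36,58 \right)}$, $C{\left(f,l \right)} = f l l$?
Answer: $\frac{2747}{116660} \approx 0.023547$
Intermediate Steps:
$C{\left(f,l \right)} = f l^{2}$
$x = 121099$ ($x = -5 + 36 \cdot 58^{2} = -5 + 36 \cdot 3364 = -5 + 121104 = 121099$)
$\frac{2757 + o{\left(-27,8 \right)}}{-4439 + x} = \frac{2757 - 10}{-4439 + 121099} = \frac{2757 - 10}{116660} = \left(2757 - 10\right) \frac{1}{116660} = 2747 \cdot \frac{1}{116660} = \frac{2747}{116660}$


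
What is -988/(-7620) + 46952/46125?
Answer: 6722429/5857875 ≈ 1.1476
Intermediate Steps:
-988/(-7620) + 46952/46125 = -988*(-1/7620) + 46952*(1/46125) = 247/1905 + 46952/46125 = 6722429/5857875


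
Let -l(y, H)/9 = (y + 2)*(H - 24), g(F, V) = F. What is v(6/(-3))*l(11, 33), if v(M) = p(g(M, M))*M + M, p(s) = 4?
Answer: 10530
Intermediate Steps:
l(y, H) = -9*(-24 + H)*(2 + y) (l(y, H) = -9*(y + 2)*(H - 24) = -9*(2 + y)*(-24 + H) = -9*(-24 + H)*(2 + y))
v(M) = 5*M (v(M) = 4*M + M = 5*M)
v(6/(-3))*l(11, 33) = (5*(6/(-3)))*(432 - 18*33 + 216*11 - 9*33*11) = (5*(6*(-1/3)))*(432 - 594 + 2376 - 3267) = (5*(-2))*(-1053) = -10*(-1053) = 10530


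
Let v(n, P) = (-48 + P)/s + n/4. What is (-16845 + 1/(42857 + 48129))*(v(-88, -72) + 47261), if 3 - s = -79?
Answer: -424051540901413/532918 ≈ -7.9572e+8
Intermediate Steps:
s = 82 (s = 3 - 1*(-79) = 3 + 79 = 82)
v(n, P) = -24/41 + n/4 + P/82 (v(n, P) = (-48 + P)/82 + n/4 = (-48 + P)*(1/82) + n*(¼) = (-24/41 + P/82) + n/4 = -24/41 + n/4 + P/82)
(-16845 + 1/(42857 + 48129))*(v(-88, -72) + 47261) = (-16845 + 1/(42857 + 48129))*((-24/41 + (¼)*(-88) + (1/82)*(-72)) + 47261) = (-16845 + 1/90986)*((-24/41 - 22 - 36/41) + 47261) = (-16845 + 1/90986)*(-962/41 + 47261) = -1532659169/90986*1936739/41 = -424051540901413/532918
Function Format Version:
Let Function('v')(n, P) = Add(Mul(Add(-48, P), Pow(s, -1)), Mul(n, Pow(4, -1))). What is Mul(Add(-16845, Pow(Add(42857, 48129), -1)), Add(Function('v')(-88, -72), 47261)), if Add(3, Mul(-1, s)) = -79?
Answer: Rational(-424051540901413, 532918) ≈ -7.9572e+8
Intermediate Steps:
s = 82 (s = Add(3, Mul(-1, -79)) = Add(3, 79) = 82)
Function('v')(n, P) = Add(Rational(-24, 41), Mul(Rational(1, 4), n), Mul(Rational(1, 82), P)) (Function('v')(n, P) = Add(Mul(Add(-48, P), Pow(82, -1)), Mul(n, Pow(4, -1))) = Add(Mul(Add(-48, P), Rational(1, 82)), Mul(n, Rational(1, 4))) = Add(Add(Rational(-24, 41), Mul(Rational(1, 82), P)), Mul(Rational(1, 4), n)) = Add(Rational(-24, 41), Mul(Rational(1, 4), n), Mul(Rational(1, 82), P)))
Mul(Add(-16845, Pow(Add(42857, 48129), -1)), Add(Function('v')(-88, -72), 47261)) = Mul(Add(-16845, Pow(Add(42857, 48129), -1)), Add(Add(Rational(-24, 41), Mul(Rational(1, 4), -88), Mul(Rational(1, 82), -72)), 47261)) = Mul(Add(-16845, Pow(90986, -1)), Add(Add(Rational(-24, 41), -22, Rational(-36, 41)), 47261)) = Mul(Add(-16845, Rational(1, 90986)), Add(Rational(-962, 41), 47261)) = Mul(Rational(-1532659169, 90986), Rational(1936739, 41)) = Rational(-424051540901413, 532918)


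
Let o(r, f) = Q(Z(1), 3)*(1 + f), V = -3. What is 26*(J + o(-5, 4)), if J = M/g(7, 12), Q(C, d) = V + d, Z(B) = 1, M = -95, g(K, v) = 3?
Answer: -2470/3 ≈ -823.33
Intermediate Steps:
Q(C, d) = -3 + d
J = -95/3 ≈ -31.667
o(r, f) = 0 (o(r, f) = (-3 + 3)*(1 + f) = 0*(1 + f) = 0)
26*(J + o(-5, 4)) = 26*(-95/3 + 0) = 26*(-95/3) = -2470/3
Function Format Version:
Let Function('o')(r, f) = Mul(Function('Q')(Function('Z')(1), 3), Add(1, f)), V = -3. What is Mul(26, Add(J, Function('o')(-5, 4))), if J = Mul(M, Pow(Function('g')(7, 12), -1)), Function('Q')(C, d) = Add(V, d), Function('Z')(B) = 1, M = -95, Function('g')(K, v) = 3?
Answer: Rational(-2470, 3) ≈ -823.33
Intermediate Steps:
Function('Q')(C, d) = Add(-3, d)
J = Rational(-95, 3) (J = Mul(-95, Pow(3, -1)) = Mul(-95, Rational(1, 3)) = Rational(-95, 3) ≈ -31.667)
Function('o')(r, f) = 0 (Function('o')(r, f) = Mul(Add(-3, 3), Add(1, f)) = Mul(0, Add(1, f)) = 0)
Mul(26, Add(J, Function('o')(-5, 4))) = Mul(26, Add(Rational(-95, 3), 0)) = Mul(26, Rational(-95, 3)) = Rational(-2470, 3)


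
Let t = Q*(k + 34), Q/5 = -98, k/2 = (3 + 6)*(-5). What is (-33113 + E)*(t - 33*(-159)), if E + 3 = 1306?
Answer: -1039773470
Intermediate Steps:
E = 1303 (E = -3 + 1306 = 1303)
k = -90 (k = 2*((3 + 6)*(-5)) = 2*(9*(-5)) = 2*(-45) = -90)
Q = -490 (Q = 5*(-98) = -490)
t = 27440 (t = -490*(-90 + 34) = -490*(-56) = 27440)
(-33113 + E)*(t - 33*(-159)) = (-33113 + 1303)*(27440 - 33*(-159)) = -31810*(27440 + 5247) = -31810*32687 = -1039773470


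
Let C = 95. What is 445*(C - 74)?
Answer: 9345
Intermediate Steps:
445*(C - 74) = 445*(95 - 74) = 445*21 = 9345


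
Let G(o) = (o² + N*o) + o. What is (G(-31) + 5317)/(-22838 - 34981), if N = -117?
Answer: -9874/57819 ≈ -0.17077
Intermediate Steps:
G(o) = o² - 116*o (G(o) = (o² - 117*o) + o = o² - 116*o)
(G(-31) + 5317)/(-22838 - 34981) = (-31*(-116 - 31) + 5317)/(-22838 - 34981) = (-31*(-147) + 5317)/(-57819) = (4557 + 5317)*(-1/57819) = 9874*(-1/57819) = -9874/57819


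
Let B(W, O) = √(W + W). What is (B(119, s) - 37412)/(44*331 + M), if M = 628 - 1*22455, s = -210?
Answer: 37412/7263 - √238/7263 ≈ 5.1489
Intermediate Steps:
B(W, O) = √2*√W (B(W, O) = √(2*W) = √2*√W)
M = -21827 (M = 628 - 22455 = -21827)
(B(119, s) - 37412)/(44*331 + M) = (√2*√119 - 37412)/(44*331 - 21827) = (√238 - 37412)/(14564 - 21827) = (-37412 + √238)/(-7263) = (-37412 + √238)*(-1/7263) = 37412/7263 - √238/7263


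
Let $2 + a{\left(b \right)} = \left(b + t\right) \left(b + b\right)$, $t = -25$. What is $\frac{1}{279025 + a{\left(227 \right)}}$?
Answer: $\frac{1}{370731} \approx 2.6974 \cdot 10^{-6}$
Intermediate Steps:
$a{\left(b \right)} = -2 + 2 b \left(-25 + b\right)$ ($a{\left(b \right)} = -2 + \left(b - 25\right) \left(b + b\right) = -2 + \left(-25 + b\right) 2 b = -2 + 2 b \left(-25 + b\right)$)
$\frac{1}{279025 + a{\left(227 \right)}} = \frac{1}{279025 - \left(11352 - 103058\right)} = \frac{1}{279025 - -91706} = \frac{1}{279025 + 91706} = \frac{1}{370731}$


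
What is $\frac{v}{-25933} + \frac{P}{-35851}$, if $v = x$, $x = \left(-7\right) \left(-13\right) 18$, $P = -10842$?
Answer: $\frac{222441648}{929723983} \approx 0.23926$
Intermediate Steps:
$x = 1638$ ($x = 91 \cdot 18 = 1638$)
$v = 1638$
$\frac{v}{-25933} + \frac{P}{-35851} = \frac{1638}{-25933} - \frac{10842}{-35851} = 1638 \left(- \frac{1}{25933}\right) - - \frac{10842}{35851} = - \frac{1638}{25933} + \frac{10842}{35851} = \frac{222441648}{929723983}$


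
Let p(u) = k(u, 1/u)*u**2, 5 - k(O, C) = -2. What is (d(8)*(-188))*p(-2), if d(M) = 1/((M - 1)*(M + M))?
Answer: -47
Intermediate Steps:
k(O, C) = 7 (k(O, C) = 5 - 1*(-2) = 5 + 2 = 7)
d(M) = 1/(2*M*(-1 + M)) (d(M) = 1/((-1 + M)*(2*M)) = 1/(2*M*(-1 + M)))
p(u) = 7*u**2
(d(8)*(-188))*p(-2) = (((1/2)/(8*(-1 + 8)))*(-188))*(7*(-2)**2) = (((1/2)*(1/8)/7)*(-188))*(7*4) = (((1/2)*(1/8)*(1/7))*(-188))*28 = ((1/112)*(-188))*28 = -47/28*28 = -47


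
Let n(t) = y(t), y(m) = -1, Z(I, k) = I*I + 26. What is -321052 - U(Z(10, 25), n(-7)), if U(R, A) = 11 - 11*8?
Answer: -320975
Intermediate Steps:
Z(I, k) = 26 + I² (Z(I, k) = I² + 26 = 26 + I²)
n(t) = -1
U(R, A) = -77 (U(R, A) = 11 - 88 = -77)
-321052 - U(Z(10, 25), n(-7)) = -321052 - 1*(-77) = -321052 + 77 = -320975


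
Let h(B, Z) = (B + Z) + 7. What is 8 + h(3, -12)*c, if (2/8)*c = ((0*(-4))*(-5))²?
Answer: 8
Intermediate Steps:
h(B, Z) = 7 + B + Z
c = 0 (c = 4*((0*(-4))*(-5))² = 4*(0*(-5))² = 4*0² = 4*0 = 0)
8 + h(3, -12)*c = 8 + (7 + 3 - 12)*0 = 8 - 2*0 = 8 + 0 = 8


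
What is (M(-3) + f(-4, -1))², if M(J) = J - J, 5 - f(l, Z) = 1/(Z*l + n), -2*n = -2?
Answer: 576/25 ≈ 23.040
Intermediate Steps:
n = 1 (n = -½*(-2) = 1)
f(l, Z) = 5 - 1/(1 + Z*l) (f(l, Z) = 5 - 1/(Z*l + 1) = 5 - 1/(1 + Z*l))
M(J) = 0
(M(-3) + f(-4, -1))² = (0 + (4 + 5*(-1)*(-4))/(1 - 1*(-4)))² = (0 + (4 + 20)/(1 + 4))² = (0 + 24/5)² = (24/5)² = 576/25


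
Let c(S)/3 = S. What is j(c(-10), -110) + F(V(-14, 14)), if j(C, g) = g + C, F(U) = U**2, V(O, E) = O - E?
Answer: 644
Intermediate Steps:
c(S) = 3*S
j(C, g) = C + g
j(c(-10), -110) + F(V(-14, 14)) = (3*(-10) - 110) + (-14 - 1*14)**2 = (-30 - 110) + (-14 - 14)**2 = -140 + (-28)**2 = -140 + 784 = 644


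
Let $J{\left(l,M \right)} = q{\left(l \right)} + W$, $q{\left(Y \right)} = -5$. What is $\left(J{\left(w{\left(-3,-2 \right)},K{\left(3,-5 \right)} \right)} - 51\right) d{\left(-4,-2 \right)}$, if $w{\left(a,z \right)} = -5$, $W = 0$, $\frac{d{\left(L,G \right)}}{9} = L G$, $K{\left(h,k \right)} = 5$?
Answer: $-4032$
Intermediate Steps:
$d{\left(L,G \right)} = 9 G L$ ($d{\left(L,G \right)} = 9 L G = 9 G L$)
$J{\left(l,M \right)} = -5$ ($J{\left(l,M \right)} = -5 + 0 = -5$)
$\left(J{\left(w{\left(-3,-2 \right)},K{\left(3,-5 \right)} \right)} - 51\right) d{\left(-4,-2 \right)} = \left(-5 - 51\right) 9 \left(-2\right) \left(-4\right) = \left(-56\right) 72 = -4032$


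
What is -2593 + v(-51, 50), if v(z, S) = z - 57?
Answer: -2701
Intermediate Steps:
v(z, S) = -57 + z
-2593 + v(-51, 50) = -2593 + (-57 - 51) = -2593 - 108 = -2701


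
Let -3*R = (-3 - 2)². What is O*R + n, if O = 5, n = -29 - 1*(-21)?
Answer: -149/3 ≈ -49.667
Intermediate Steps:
n = -8 (n = -29 + 21 = -8)
R = -25/3 (R = -(-3 - 2)²/3 = -⅓*(-5)² = -⅓*25 = -25/3 ≈ -8.3333)
O*R + n = 5*(-25/3) - 8 = -125/3 - 8 = -149/3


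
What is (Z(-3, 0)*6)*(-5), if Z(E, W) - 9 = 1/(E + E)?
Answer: -265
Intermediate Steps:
Z(E, W) = 9 + 1/(2*E) (Z(E, W) = 9 + 1/(E + E) = 9 + 1/(2*E))
(Z(-3, 0)*6)*(-5) = ((9 + (½)/(-3))*6)*(-5) = ((9 + (½)*(-⅓))*6)*(-5) = ((9 - ⅙)*6)*(-5) = ((53/6)*6)*(-5) = 53*(-5) = -265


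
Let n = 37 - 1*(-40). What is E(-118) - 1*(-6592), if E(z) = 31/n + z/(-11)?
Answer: 508441/77 ≈ 6603.1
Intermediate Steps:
n = 77 (n = 37 + 40 = 77)
E(z) = 31/77 - z/11 (E(z) = 31/77 + z/(-11) = 31*(1/77) + z*(-1/11) = 31/77 - z/11)
E(-118) - 1*(-6592) = (31/77 - 1/11*(-118)) - 1*(-6592) = (31/77 + 118/11) + 6592 = 857/77 + 6592 = 508441/77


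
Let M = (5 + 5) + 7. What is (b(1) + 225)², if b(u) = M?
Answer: 58564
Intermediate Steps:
M = 17 (M = 10 + 7 = 17)
b(u) = 17
(b(1) + 225)² = (17 + 225)² = 242² = 58564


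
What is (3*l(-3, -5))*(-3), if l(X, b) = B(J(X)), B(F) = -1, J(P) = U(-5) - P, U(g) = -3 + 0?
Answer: 9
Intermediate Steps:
U(g) = -3
J(P) = -3 - P
l(X, b) = -1
(3*l(-3, -5))*(-3) = (3*(-1))*(-3) = -3*(-3) = 9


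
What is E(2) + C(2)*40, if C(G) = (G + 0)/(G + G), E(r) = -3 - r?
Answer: 15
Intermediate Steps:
C(G) = ½ (C(G) = G/((2*G)) = G*(1/(2*G)) = ½)
E(2) + C(2)*40 = (-3 - 1*2) + (½)*40 = (-3 - 2) + 20 = -5 + 20 = 15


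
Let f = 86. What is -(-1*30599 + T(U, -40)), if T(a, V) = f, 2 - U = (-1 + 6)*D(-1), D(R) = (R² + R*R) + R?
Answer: 30513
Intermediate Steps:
D(R) = R + 2*R² (D(R) = (R² + R²) + R = 2*R² + R = R + 2*R²)
U = -3 (U = 2 - (-1 + 6)*(-(1 + 2*(-1))) = 2 - 5*(-(1 - 2)) = 2 - 5*(-1*(-1)) = 2 - 5 = -3)
T(a, V) = 86
-(-1*30599 + T(U, -40)) = -(-1*30599 + 86) = -(-30599 + 86) = -1*(-30513) = 30513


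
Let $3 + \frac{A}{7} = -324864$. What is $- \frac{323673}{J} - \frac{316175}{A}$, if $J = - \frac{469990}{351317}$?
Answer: $\frac{258588690088608779}{1068789689310} \approx 2.4195 \cdot 10^{5}$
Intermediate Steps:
$A = -2274069$ ($A = -21 + 7 \left(-324864\right) = -21 - 2274048 = -2274069$)
$J = - \frac{469990}{351317}$ ($J = \left(-469990\right) \frac{1}{351317} = - \frac{469990}{351317} \approx -1.3378$)
$- \frac{323673}{J} - \frac{316175}{A} = - \frac{323673}{- \frac{469990}{351317}} - \frac{316175}{-2274069} = \left(-323673\right) \left(- \frac{351317}{469990}\right) - - \frac{316175}{2274069} = \frac{113711827341}{469990} + \frac{316175}{2274069} = \frac{258588690088608779}{1068789689310}$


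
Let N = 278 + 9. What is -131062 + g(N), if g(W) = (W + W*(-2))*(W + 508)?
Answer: -359227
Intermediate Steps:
N = 287
g(W) = -W*(508 + W) (g(W) = (W - 2*W)*(508 + W) = (-W)*(508 + W) = -W*(508 + W))
-131062 + g(N) = -131062 - 1*287*(508 + 287) = -131062 - 1*287*795 = -131062 - 228165 = -359227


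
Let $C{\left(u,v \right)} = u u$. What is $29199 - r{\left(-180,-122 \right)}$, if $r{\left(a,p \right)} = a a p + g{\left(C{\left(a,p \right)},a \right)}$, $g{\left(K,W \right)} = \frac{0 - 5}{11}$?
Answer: $\frac{43801994}{11} \approx 3.982 \cdot 10^{6}$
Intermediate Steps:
$C{\left(u,v \right)} = u^{2}$
$g{\left(K,W \right)} = - \frac{5}{11}$ ($g{\left(K,W \right)} = \left(0 - 5\right) \frac{1}{11} = \left(-5\right) \frac{1}{11} = - \frac{5}{11}$)
$r{\left(a,p \right)} = - \frac{5}{11} + p a^{2}$ ($r{\left(a,p \right)} = a a p - \frac{5}{11} = a^{2} p - \frac{5}{11} = p a^{2} - \frac{5}{11} = - \frac{5}{11} + p a^{2}$)
$29199 - r{\left(-180,-122 \right)} = 29199 - \left(- \frac{5}{11} - 122 \left(-180\right)^{2}\right) = 29199 - \left(- \frac{5}{11} - 3952800\right) = 29199 - - \frac{43480805}{11} = 29199 + \frac{43480805}{11} = \frac{43801994}{11}$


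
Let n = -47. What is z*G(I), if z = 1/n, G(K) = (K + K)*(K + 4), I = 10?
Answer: -280/47 ≈ -5.9574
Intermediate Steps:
G(K) = 2*K*(4 + K) (G(K) = (2*K)*(4 + K) = 2*K*(4 + K))
z = -1/47 (z = 1/(-47) = -1/47 ≈ -0.021277)
z*G(I) = -2*10*(4 + 10)/47 = -2*10*14/47 = -1/47*280 = -280/47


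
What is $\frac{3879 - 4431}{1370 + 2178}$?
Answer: $- \frac{138}{887} \approx -0.15558$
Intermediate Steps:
$\frac{3879 - 4431}{1370 + 2178} = - \frac{552}{3548} = \left(-552\right) \frac{1}{3548} = - \frac{138}{887}$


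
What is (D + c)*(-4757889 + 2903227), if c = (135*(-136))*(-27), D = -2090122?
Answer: 2957076802124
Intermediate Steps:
c = 495720 (c = -18360*(-27) = 495720)
(D + c)*(-4757889 + 2903227) = (-2090122 + 495720)*(-4757889 + 2903227) = -1594402*(-1854662) = 2957076802124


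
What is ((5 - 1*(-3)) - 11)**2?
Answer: 9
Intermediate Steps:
((5 - 1*(-3)) - 11)**2 = ((5 + 3) - 11)**2 = (8 - 11)**2 = (-3)**2 = 9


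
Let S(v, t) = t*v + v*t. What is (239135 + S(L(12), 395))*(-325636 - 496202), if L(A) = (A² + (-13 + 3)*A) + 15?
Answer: -221851058910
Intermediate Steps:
L(A) = 15 + A² - 10*A (L(A) = (A² - 10*A) + 15 = 15 + A² - 10*A)
S(v, t) = 2*t*v (S(v, t) = t*v + t*v = 2*t*v)
(239135 + S(L(12), 395))*(-325636 - 496202) = (239135 + 2*395*(15 + 12² - 10*12))*(-325636 - 496202) = (239135 + 2*395*(15 + 144 - 120))*(-821838) = (239135 + 2*395*39)*(-821838) = (239135 + 30810)*(-821838) = 269945*(-821838) = -221851058910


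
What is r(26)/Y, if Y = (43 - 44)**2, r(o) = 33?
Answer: 33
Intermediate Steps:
Y = 1 (Y = (-1)**2 = 1)
r(26)/Y = 33/1 = 33*1 = 33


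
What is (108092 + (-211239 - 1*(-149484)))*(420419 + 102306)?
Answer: 24221508325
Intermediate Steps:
(108092 + (-211239 - 1*(-149484)))*(420419 + 102306) = (108092 + (-211239 + 149484))*522725 = (108092 - 61755)*522725 = 46337*522725 = 24221508325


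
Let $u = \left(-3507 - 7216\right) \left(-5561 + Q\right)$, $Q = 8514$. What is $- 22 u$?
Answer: $696630418$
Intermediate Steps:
$u = -31665019$ ($u = \left(-3507 - 7216\right) \left(-5561 + 8514\right) = \left(-10723\right) 2953 = -31665019$)
$- 22 u = \left(-22\right) \left(-31665019\right) = 696630418$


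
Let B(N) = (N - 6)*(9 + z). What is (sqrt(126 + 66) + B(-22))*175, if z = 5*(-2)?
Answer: 4900 + 1400*sqrt(3) ≈ 7324.9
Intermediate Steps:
z = -10
B(N) = 6 - N (B(N) = (N - 6)*(9 - 10) = (-6 + N)*(-1) = 6 - N)
(sqrt(126 + 66) + B(-22))*175 = (sqrt(126 + 66) + (6 - 1*(-22)))*175 = (sqrt(192) + (6 + 22))*175 = (8*sqrt(3) + 28)*175 = (28 + 8*sqrt(3))*175 = 4900 + 1400*sqrt(3)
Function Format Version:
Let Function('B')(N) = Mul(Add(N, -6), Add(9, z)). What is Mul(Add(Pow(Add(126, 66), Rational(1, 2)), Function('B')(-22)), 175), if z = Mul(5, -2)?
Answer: Add(4900, Mul(1400, Pow(3, Rational(1, 2)))) ≈ 7324.9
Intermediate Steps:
z = -10
Function('B')(N) = Add(6, Mul(-1, N)) (Function('B')(N) = Mul(Add(N, -6), Add(9, -10)) = Mul(Add(-6, N), -1) = Add(6, Mul(-1, N)))
Mul(Add(Pow(Add(126, 66), Rational(1, 2)), Function('B')(-22)), 175) = Mul(Add(Pow(Add(126, 66), Rational(1, 2)), Add(6, Mul(-1, -22))), 175) = Mul(Add(Pow(192, Rational(1, 2)), Add(6, 22)), 175) = Mul(Add(Mul(8, Pow(3, Rational(1, 2))), 28), 175) = Mul(Add(28, Mul(8, Pow(3, Rational(1, 2)))), 175) = Add(4900, Mul(1400, Pow(3, Rational(1, 2))))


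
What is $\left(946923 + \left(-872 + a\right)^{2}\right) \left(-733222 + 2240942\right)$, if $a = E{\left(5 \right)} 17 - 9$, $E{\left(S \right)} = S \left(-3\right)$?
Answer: $3373401374680$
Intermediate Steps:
$E{\left(S \right)} = - 3 S$
$a = -264$ ($a = \left(-3\right) 5 \cdot 17 - 9 = \left(-15\right) 17 - 9 = -255 - 9 = -264$)
$\left(946923 + \left(-872 + a\right)^{2}\right) \left(-733222 + 2240942\right) = \left(946923 + \left(-872 - 264\right)^{2}\right) \left(-733222 + 2240942\right) = \left(946923 + \left(-1136\right)^{2}\right) 1507720 = \left(946923 + 1290496\right) 1507720 = 2237419 \cdot 1507720 = 3373401374680$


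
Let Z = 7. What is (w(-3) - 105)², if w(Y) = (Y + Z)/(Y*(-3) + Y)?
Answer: 97969/9 ≈ 10885.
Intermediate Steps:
w(Y) = -(7 + Y)/(2*Y) (w(Y) = (Y + 7)/(Y*(-3) + Y) = (7 + Y)/(-3*Y + Y) = (7 + Y)/((-2*Y)) = (7 + Y)*(-1/(2*Y)) = -(7 + Y)/(2*Y))
(w(-3) - 105)² = ((½)*(-7 - 1*(-3))/(-3) - 105)² = ((½)*(-⅓)*(-7 + 3) - 105)² = ((½)*(-⅓)*(-4) - 105)² = (⅔ - 105)² = (-313/3)² = 97969/9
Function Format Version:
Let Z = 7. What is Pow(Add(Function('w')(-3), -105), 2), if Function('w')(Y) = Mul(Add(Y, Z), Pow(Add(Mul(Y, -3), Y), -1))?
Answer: Rational(97969, 9) ≈ 10885.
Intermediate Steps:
Function('w')(Y) = Mul(Rational(-1, 2), Pow(Y, -1), Add(7, Y)) (Function('w')(Y) = Mul(Add(Y, 7), Pow(Add(Mul(Y, -3), Y), -1)) = Mul(Add(7, Y), Pow(Add(Mul(-3, Y), Y), -1)) = Mul(Add(7, Y), Pow(Mul(-2, Y), -1)) = Mul(Add(7, Y), Mul(Rational(-1, 2), Pow(Y, -1))) = Mul(Rational(-1, 2), Pow(Y, -1), Add(7, Y)))
Pow(Add(Function('w')(-3), -105), 2) = Pow(Add(Mul(Rational(1, 2), Pow(-3, -1), Add(-7, Mul(-1, -3))), -105), 2) = Pow(Add(Mul(Rational(1, 2), Rational(-1, 3), Add(-7, 3)), -105), 2) = Pow(Add(Mul(Rational(1, 2), Rational(-1, 3), -4), -105), 2) = Pow(Add(Rational(2, 3), -105), 2) = Pow(Rational(-313, 3), 2) = Rational(97969, 9)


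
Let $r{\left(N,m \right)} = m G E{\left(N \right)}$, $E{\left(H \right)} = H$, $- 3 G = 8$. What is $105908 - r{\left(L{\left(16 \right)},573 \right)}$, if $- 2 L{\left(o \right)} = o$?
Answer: $93684$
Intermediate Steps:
$G = - \frac{8}{3}$ ($G = \left(- \frac{1}{3}\right) 8 = - \frac{8}{3} \approx -2.6667$)
$L{\left(o \right)} = - \frac{o}{2}$
$r{\left(N,m \right)} = - \frac{8 N m}{3}$ ($r{\left(N,m \right)} = m \left(- \frac{8}{3}\right) N = - \frac{8 m}{3} N = - \frac{8 N m}{3}$)
$105908 - r{\left(L{\left(16 \right)},573 \right)} = 105908 - \left(- \frac{8}{3}\right) \left(\left(- \frac{1}{2}\right) 16\right) 573 = 105908 - \left(- \frac{8}{3}\right) \left(-8\right) 573 = 105908 - 12224 = 93684$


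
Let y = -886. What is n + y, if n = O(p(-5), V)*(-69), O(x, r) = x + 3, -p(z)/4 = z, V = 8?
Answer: -2473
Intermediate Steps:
p(z) = -4*z
O(x, r) = 3 + x
n = -1587 (n = (3 - 4*(-5))*(-69) = (3 + 20)*(-69) = 23*(-69) = -1587)
n + y = -1587 - 886 = -2473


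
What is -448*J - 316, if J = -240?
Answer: 107204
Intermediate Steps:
-448*J - 316 = -448*(-240) - 316 = 107520 - 316 = 107204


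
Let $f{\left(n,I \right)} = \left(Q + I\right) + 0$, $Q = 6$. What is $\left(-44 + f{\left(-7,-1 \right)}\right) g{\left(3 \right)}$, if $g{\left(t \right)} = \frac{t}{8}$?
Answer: $- \frac{117}{8} \approx -14.625$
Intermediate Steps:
$g{\left(t \right)} = \frac{t}{8}$ ($g{\left(t \right)} = t \frac{1}{8} = \frac{t}{8}$)
$f{\left(n,I \right)} = 6 + I$ ($f{\left(n,I \right)} = \left(6 + I\right) + 0 = 6 + I$)
$\left(-44 + f{\left(-7,-1 \right)}\right) g{\left(3 \right)} = \left(-44 + \left(6 - 1\right)\right) \frac{1}{8} \cdot 3 = \left(-44 + 5\right) \frac{3}{8} = \left(-39\right) \frac{3}{8} = - \frac{117}{8}$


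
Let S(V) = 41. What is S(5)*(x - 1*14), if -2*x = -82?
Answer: 1107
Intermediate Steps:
x = 41 (x = -½*(-82) = 41)
S(5)*(x - 1*14) = 41*(41 - 1*14) = 41*(41 - 14) = 41*27 = 1107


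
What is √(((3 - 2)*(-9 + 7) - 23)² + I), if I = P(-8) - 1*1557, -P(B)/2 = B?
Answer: 2*I*√229 ≈ 30.266*I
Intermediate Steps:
P(B) = -2*B
I = -1541 (I = -2*(-8) - 1*1557 = 16 - 1557 = -1541)
√(((3 - 2)*(-9 + 7) - 23)² + I) = √(((3 - 2)*(-9 + 7) - 23)² - 1541) = √((1*(-2) - 23)² - 1541) = √((-2 - 23)² - 1541) = √((-25)² - 1541) = √(625 - 1541) = √(-916) = 2*I*√229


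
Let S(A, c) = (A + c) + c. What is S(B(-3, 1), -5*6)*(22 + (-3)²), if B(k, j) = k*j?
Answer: -1953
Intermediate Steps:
B(k, j) = j*k
S(A, c) = A + 2*c
S(B(-3, 1), -5*6)*(22 + (-3)²) = (1*(-3) + 2*(-5*6))*(22 + (-3)²) = (-3 + 2*(-30))*(22 + 9) = (-3 - 60)*31 = -63*31 = -1953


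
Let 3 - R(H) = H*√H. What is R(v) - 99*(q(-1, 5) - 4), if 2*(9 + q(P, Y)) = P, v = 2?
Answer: 2679/2 - 2*√2 ≈ 1336.7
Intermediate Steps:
q(P, Y) = -9 + P/2
R(H) = 3 - H^(3/2) (R(H) = 3 - H*√H = 3 - H^(3/2))
R(v) - 99*(q(-1, 5) - 4) = (3 - 2^(3/2)) - 99*((-9 + (½)*(-1)) - 4) = (3 - 2*√2) - 99*((-9 - ½) - 4) = (3 - 2*√2) - 99*(-19/2 - 4) = (3 - 2*√2) - 99*(-27)/2 = (3 - 2*√2) - 33*(-81/2) = (3 - 2*√2) + 2673/2 = 2679/2 - 2*√2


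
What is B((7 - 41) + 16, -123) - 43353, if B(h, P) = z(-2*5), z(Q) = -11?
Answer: -43364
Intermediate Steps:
B(h, P) = -11
B((7 - 41) + 16, -123) - 43353 = -11 - 43353 = -43364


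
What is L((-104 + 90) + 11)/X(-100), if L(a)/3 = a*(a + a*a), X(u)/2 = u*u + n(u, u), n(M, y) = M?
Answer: -3/1100 ≈ -0.0027273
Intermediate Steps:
X(u) = 2*u + 2*u² (X(u) = 2*(u*u + u) = 2*(u² + u) = 2*(u + u²) = 2*u + 2*u²)
L(a) = 3*a*(a + a²) (L(a) = 3*(a*(a + a*a)) = 3*(a*(a + a²)) = 3*a*(a + a²))
L((-104 + 90) + 11)/X(-100) = (3*((-104 + 90) + 11)²*(1 + ((-104 + 90) + 11)))/((2*(-100)*(1 - 100))) = (3*(-14 + 11)²*(1 + (-14 + 11)))/((2*(-100)*(-99))) = (3*(-3)²*(1 - 3))/19800 = (3*9*(-2))*(1/19800) = -54*1/19800 = -3/1100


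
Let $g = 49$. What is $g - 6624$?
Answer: $-6575$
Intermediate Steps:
$g - 6624 = 49 - 6624 = -6575$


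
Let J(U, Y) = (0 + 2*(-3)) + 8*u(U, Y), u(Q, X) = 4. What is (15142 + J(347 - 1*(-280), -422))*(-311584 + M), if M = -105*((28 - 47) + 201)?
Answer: -5015966592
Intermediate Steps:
M = -19110 (M = -105*(-19 + 201) = -105*182 = -19110)
J(U, Y) = 26 (J(U, Y) = (0 + 2*(-3)) + 8*4 = (0 - 6) + 32 = -6 + 32 = 26)
(15142 + J(347 - 1*(-280), -422))*(-311584 + M) = (15142 + 26)*(-311584 - 19110) = 15168*(-330694) = -5015966592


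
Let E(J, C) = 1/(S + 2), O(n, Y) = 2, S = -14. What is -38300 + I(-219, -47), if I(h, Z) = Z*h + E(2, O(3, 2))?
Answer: -336085/12 ≈ -28007.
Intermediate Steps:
E(J, C) = -1/12 (E(J, C) = 1/(-14 + 2) = 1/(-12) = -1/12)
I(h, Z) = -1/12 + Z*h (I(h, Z) = Z*h - 1/12 = -1/12 + Z*h)
-38300 + I(-219, -47) = -38300 + (-1/12 - 47*(-219)) = -38300 + (-1/12 + 10293) = -38300 + 123515/12 = -336085/12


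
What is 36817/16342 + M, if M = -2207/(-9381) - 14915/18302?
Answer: 1173677657278/701443833801 ≈ 1.6732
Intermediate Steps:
M = -99525101/171691062 (M = -2207*(-1/9381) - 14915*1/18302 = 2207/9381 - 14915/18302 = -99525101/171691062 ≈ -0.57968)
36817/16342 + M = 36817/16342 - 99525101/171691062 = 1173677657278/701443833801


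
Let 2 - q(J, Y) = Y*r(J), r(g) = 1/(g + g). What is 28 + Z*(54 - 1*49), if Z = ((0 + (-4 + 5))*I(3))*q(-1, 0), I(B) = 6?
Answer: 88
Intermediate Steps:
r(g) = 1/(2*g)
q(J, Y) = 2 - Y/(2*J) (q(J, Y) = 2 - Y*1/(2*J) = 2 - Y/(2*J))
Z = 12 (Z = ((0 + (-4 + 5))*6)*(2 - ½*0/(-1)) = ((0 + 1)*6)*(2 - ½*0*(-1)) = (1*6)*(2 + 0) = 6*2 = 12)
28 + Z*(54 - 1*49) = 28 + 12*(54 - 1*49) = 28 + 12*(54 - 49) = 28 + 12*5 = 28 + 60 = 88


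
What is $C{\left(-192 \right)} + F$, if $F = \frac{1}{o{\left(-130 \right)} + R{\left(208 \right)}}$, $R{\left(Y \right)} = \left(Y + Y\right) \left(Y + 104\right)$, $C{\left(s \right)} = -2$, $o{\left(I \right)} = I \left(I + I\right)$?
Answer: $- \frac{327183}{163592} \approx -2.0$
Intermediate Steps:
$o{\left(I \right)} = 2 I^{2}$ ($o{\left(I \right)} = I 2 I = 2 I^{2}$)
$R{\left(Y \right)} = 2 Y \left(104 + Y\right)$
$F = \frac{1}{163592}$ ($F = \frac{1}{2 \left(-130\right)^{2} + 2 \cdot 208 \left(104 + 208\right)} = \frac{1}{2 \cdot 16900 + 2 \cdot 208 \cdot 312} = \frac{1}{33800 + 129792} = \frac{1}{163592} \approx 6.1128 \cdot 10^{-6}$)
$C{\left(-192 \right)} + F = -2 + \frac{1}{163592} = - \frac{327183}{163592}$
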